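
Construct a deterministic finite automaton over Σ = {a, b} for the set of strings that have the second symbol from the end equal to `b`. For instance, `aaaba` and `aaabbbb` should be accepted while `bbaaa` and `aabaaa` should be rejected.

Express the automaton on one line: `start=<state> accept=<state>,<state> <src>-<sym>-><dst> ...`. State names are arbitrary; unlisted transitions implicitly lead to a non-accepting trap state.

Because acceptance depends on a position counted from the end, the machine has to buffer the most recent 2 symbols. Make each state the string of the last up-to-2 symbols read; on input `x` shift the window left and append `x`. Accept when the buffered window has length 2 and begins with `b`.
7 states suffice.
        a   b  
>  q0   q1  q2 
   q1   q3  q4 
   q2   q5  q6 
   q3   q3  q4 
   q4   q5  q6 
 * q5   q3  q4 
 * q6   q5  q6 
(> = start, * = accepting)

start=q0 accept=q5,q6 q0-a->q1 q0-b->q2 q1-a->q3 q1-b->q4 q2-a->q5 q2-b->q6 q3-a->q3 q3-b->q4 q4-a->q5 q4-b->q6 q5-a->q3 q5-b->q4 q6-a->q5 q6-b->q6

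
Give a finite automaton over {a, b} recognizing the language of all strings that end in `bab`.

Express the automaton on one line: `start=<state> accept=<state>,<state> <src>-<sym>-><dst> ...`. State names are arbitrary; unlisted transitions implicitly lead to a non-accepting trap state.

Remember how much of `bab` the current input suffix matches. State q0 means no match yet; q1 means the last symbol is `b`; q2 means the last 2 symbols are `ba`; q3 means the last 3 symbols are `bab`. Only q3 accepts. On a mismatch, fall back to the longest proper suffix that is still a prefix of `bab`.
4 states suffice.
        a   b  
>  q0   q0  q1 
   q1   q2  q1 
   q2   q0  q3 
 * q3   q2  q1 
(> = start, * = accepting)

start=q0 accept=q3 q0-a->q0 q0-b->q1 q1-a->q2 q1-b->q1 q2-a->q0 q2-b->q3 q3-a->q2 q3-b->q1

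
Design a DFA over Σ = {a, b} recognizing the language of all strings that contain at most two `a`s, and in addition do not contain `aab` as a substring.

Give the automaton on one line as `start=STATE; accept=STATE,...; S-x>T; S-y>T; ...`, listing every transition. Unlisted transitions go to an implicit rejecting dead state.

Handle the two conditions separately and then intersect. The first has 4 states tracking the count of `a`s, saturating at 3; the second has 4 states tracking partial matches of the forbidden pattern `aab`. A product state is a pair (one from each), accepting exactly when both do.
An 11-state machine:
          a    b  
>* S0     S1   S0 
 * S1     S2   S3 
 * S2     S4   S5 
 * S3     S6   S3 
   S4     S4   S7 
   S5     S7   S5 
 * S6     S4   S8 
   S7     S7   S7 
 * S8     S9   S8 
   S9     S4  S10 
   S10    S9  S10 
(> = start, * = accepting)

start=S0; accept=S0,S1,S2,S3,S6,S8; S0-a>S1; S0-b>S0; S1-a>S2; S1-b>S3; S2-a>S4; S2-b>S5; S3-a>S6; S3-b>S3; S4-a>S4; S4-b>S7; S5-a>S7; S5-b>S5; S6-a>S4; S6-b>S8; S7-a>S7; S7-b>S7; S8-a>S9; S8-b>S8; S9-a>S4; S9-b>S10; S10-a>S9; S10-b>S10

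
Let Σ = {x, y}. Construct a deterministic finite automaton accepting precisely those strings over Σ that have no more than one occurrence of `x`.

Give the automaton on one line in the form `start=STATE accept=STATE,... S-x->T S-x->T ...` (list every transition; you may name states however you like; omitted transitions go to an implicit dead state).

Count `x`s, saturating at 2: state S0 means no `x` yet, S1 means one `x` seen, S2 means more than one. Each `x` increments (capped at S2); other symbols loop. Accept from {S0, S1}.
A 3-state machine:
        x   y  
>* S0   S1  S0 
 * S1   S2  S1 
   S2   S2  S2 
(> = start, * = accepting)

start=S0 accept=S0,S1 S0-x->S1 S0-y->S0 S1-x->S2 S1-y->S1 S2-x->S2 S2-y->S2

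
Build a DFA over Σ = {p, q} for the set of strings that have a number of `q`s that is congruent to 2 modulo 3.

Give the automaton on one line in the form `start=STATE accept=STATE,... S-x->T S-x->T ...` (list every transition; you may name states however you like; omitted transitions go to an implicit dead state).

The only thing that matters is how many `q`s have appeared, reduced mod 3. Use one state per residue: s0 for 0, …, s2 for 2. Reading `q` moves to the next residue; anything else stays put. s2 is accepting.
With 3 states:
        p   q  
>  s0   s0  s1 
   s1   s1  s2 
 * s2   s2  s0 
(> = start, * = accepting)

start=s0 accept=s2 s0-p->s0 s0-q->s1 s1-p->s1 s1-q->s2 s2-p->s2 s2-q->s0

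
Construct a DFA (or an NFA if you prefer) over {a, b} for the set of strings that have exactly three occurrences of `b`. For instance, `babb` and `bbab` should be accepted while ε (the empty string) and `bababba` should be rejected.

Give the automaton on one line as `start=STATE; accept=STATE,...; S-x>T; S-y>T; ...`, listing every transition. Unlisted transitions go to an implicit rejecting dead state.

Only the number of `b`s matters, and only up to 4. Make a chain q0 → q1 → q2 → q3 → q4 advanced by each `b` (with q4 absorbing); every other symbol self-loops. The accepting set is {q3}.
5 states suffice.
        a   b  
>  q0   q0  q1 
   q1   q1  q2 
   q2   q2  q3 
 * q3   q3  q4 
   q4   q4  q4 
(> = start, * = accepting)

start=q0; accept=q3; q0-a>q0; q0-b>q1; q1-a>q1; q1-b>q2; q2-a>q2; q2-b>q3; q3-a>q3; q3-b>q4; q4-a>q4; q4-b>q4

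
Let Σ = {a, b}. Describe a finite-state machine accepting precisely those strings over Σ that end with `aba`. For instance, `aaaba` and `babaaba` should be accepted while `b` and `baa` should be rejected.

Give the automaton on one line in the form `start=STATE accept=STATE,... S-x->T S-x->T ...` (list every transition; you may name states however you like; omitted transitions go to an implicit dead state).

start=q0 accept=q3 q0-a->q1 q0-b->q0 q1-a->q1 q1-b->q2 q2-a->q3 q2-b->q0 q3-a->q1 q3-b->q2

Remember how much of `aba` the current input suffix matches. State q0 means no match yet; q1 means the last symbol is `a`; q2 means the last 2 symbols are `ab`; q3 means the last 3 symbols are `aba`. Only q3 accepts. On a mismatch, fall back to the longest proper suffix that is still a prefix of `aba`.
A 4-state machine:
        a   b  
>  q0   q1  q0 
   q1   q1  q2 
   q2   q3  q0 
 * q3   q1  q2 
(> = start, * = accepting)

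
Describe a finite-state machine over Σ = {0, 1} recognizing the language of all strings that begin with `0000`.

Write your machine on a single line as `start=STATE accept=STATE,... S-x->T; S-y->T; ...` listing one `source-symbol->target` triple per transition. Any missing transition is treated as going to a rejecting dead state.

start=A; accept=E; A-0->B; A-1->F; B-0->C; B-1->F; C-0->D; C-1->F; D-0->E; D-1->F; E-0->E; E-1->E; F-0->F; F-1->F

Check the first 4 symbols one by one: A through D record how many have matched `0000` so far; any wrong symbol goes to the dead state F. After all 4 match we enter the accepting sink E.
6 states suffice.
       0  1 
>  A   B  F 
   B   C  F 
   C   D  F 
   D   E  F 
 * E   E  E 
   F   F  F 
(> = start, * = accepting)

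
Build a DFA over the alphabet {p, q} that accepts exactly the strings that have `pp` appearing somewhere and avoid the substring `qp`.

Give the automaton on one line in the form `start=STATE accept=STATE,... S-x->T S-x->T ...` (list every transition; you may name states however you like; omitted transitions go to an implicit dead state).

start=S0 accept=S3,S5 S0-p->S1 S0-q->S2 S1-p->S3 S1-q->S2 S2-p->S4 S2-q->S2 S3-p->S3 S3-q->S5 S4-p->S6 S4-q->S7 S5-p->S6 S5-q->S5 S6-p->S6 S6-q->S6 S7-p->S4 S7-q->S7

Build one automaton per condition and run them in lockstep. One (3 states) tracks whether and how much of `pp` has been seen; the other (3 states) tracks partial matches of the forbidden pattern `qp`. Each combined state is a pair, one component from each; accept when both components accept.
An 8-state machine:
        p   q  
>  S0   S1  S2 
   S1   S3  S2 
   S2   S4  S2 
 * S3   S3  S5 
   S4   S6  S7 
 * S5   S6  S5 
   S6   S6  S6 
   S7   S4  S7 
(> = start, * = accepting)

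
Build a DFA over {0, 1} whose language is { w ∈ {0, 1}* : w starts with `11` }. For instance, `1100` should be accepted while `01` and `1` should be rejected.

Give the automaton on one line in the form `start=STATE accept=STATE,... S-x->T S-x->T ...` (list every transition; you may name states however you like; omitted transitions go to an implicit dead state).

Check the first 2 symbols one by one: q0 through q1 record how many have matched `11` so far; any wrong symbol goes to the dead state q3. After all 2 match we enter the accepting sink q2.
A 4-state machine:
        0   1  
>  q0   q3  q1 
   q1   q3  q2 
 * q2   q2  q2 
   q3   q3  q3 
(> = start, * = accepting)

start=q0 accept=q2 q0-0->q3 q0-1->q1 q1-0->q3 q1-1->q2 q2-0->q2 q2-1->q2 q3-0->q3 q3-1->q3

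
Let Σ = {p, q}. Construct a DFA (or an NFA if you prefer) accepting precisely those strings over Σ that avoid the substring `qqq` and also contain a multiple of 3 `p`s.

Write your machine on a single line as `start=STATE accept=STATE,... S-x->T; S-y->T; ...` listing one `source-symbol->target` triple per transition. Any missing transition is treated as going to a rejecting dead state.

Handle the two conditions separately and then intersect. One (4 states) tracks partial matches of the forbidden pattern `qqq`; the other (3 states) tracks the count of `p`s modulo 3. Each combined state is a pair, one component from each; accept when both components accept.
12 states suffice.
       p  q 
>* A   B  C 
   B   D  E 
 * C   B  F 
   D   A  G 
   E   D  H 
 * F   B  I 
   G   A  J 
   H   D  K 
   I   K  I 
   J   A  L 
   K   L  K 
   L   I  L 
(> = start, * = accepting)

start=A; accept=A,C,F; A-p->B; A-q->C; B-p->D; B-q->E; C-p->B; C-q->F; D-p->A; D-q->G; E-p->D; E-q->H; F-p->B; F-q->I; G-p->A; G-q->J; H-p->D; H-q->K; I-p->K; I-q->I; J-p->A; J-q->L; K-p->L; K-q->K; L-p->I; L-q->L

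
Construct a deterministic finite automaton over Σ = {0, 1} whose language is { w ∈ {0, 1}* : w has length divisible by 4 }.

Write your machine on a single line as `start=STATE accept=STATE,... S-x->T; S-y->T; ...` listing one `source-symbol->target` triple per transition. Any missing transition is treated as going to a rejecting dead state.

start=A; accept=A; A-0->B; A-1->B; B-0->C; B-1->C; C-0->D; C-1->D; D-0->A; D-1->A

Count input length modulo 4: every symbol advances one step around the cycle A → B → C → D → A. Accept at A.
4 states suffice.
       0  1 
>* A   B  B 
   B   C  C 
   C   D  D 
   D   A  A 
(> = start, * = accepting)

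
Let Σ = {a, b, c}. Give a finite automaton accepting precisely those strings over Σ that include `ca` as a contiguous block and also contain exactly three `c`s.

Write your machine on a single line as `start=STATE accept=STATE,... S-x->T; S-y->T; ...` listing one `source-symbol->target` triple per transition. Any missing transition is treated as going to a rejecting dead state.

Build one automaton per condition and run them in lockstep. One (3 states) tracks whether and how much of `ca` has been seen; the other (5 states) tracks the count of `c`s, saturating at 4. Each combined state is a pair, one component from each; accept when both components accept. After merging equivalent states the machine shrinks.
        a   b   c  
>  s0   s0  s0  s1 
   s1   s2  s3  s4 
   s2   s2  s2  s5 
   s3   s3  s3  s4 
   s4   s5  s6  s7 
   s5   s5  s5  s8 
   s6   s6  s6  s7 
   s7   s8  s9  s9 
 * s8   s8  s8  s9 
   s9   s9  s9  s9 
(> = start, * = accepting)

start=s0; accept=s8; s0-a->s0; s0-b->s0; s0-c->s1; s1-a->s2; s1-b->s3; s1-c->s4; s2-a->s2; s2-b->s2; s2-c->s5; s3-a->s3; s3-b->s3; s3-c->s4; s4-a->s5; s4-b->s6; s4-c->s7; s5-a->s5; s5-b->s5; s5-c->s8; s6-a->s6; s6-b->s6; s6-c->s7; s7-a->s8; s7-b->s9; s7-c->s9; s8-a->s8; s8-b->s8; s8-c->s9; s9-a->s9; s9-b->s9; s9-c->s9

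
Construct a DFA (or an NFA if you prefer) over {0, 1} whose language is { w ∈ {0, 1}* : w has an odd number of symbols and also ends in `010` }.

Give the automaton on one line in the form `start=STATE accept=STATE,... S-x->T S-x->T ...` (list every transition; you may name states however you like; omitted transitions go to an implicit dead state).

start=A accept=E A-0->B A-1->C B-0->A B-1->D C-0->A C-1->A D-0->E D-1->C E-0->A E-1->D

Handle the two conditions separately and then intersect. The first has 2 states tracking the input length modulo 2; the second has 4 states tracking how much of the suffix `010` has currently been matched. A product state is a pair (one from each), accepting exactly when both do. Minimizing collapses redundant product states.
With 5 states:
       0  1 
>  A   B  C 
   B   A  D 
   C   A  A 
   D   E  C 
 * E   A  D 
(> = start, * = accepting)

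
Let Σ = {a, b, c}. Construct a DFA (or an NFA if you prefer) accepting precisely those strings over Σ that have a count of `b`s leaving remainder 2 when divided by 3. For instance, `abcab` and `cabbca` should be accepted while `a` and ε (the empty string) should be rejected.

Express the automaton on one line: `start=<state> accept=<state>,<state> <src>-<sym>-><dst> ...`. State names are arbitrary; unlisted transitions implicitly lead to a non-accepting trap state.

Keep the running count of `b`s modulo 3: each `b` advances along the cycle s0 → s1 → s2 → s0 while other symbols loop. Accept at s2.
A 3-state machine:
        a   b   c  
>  s0   s0  s1  s0 
   s1   s1  s2  s1 
 * s2   s2  s0  s2 
(> = start, * = accepting)

start=s0 accept=s2 s0-a->s0 s0-b->s1 s0-c->s0 s1-a->s1 s1-b->s2 s1-c->s1 s2-a->s2 s2-b->s0 s2-c->s2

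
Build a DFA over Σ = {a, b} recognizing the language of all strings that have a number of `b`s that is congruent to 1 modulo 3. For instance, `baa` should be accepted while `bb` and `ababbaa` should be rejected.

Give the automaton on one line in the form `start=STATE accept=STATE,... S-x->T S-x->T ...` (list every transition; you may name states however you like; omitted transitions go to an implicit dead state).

The only thing that matters is how many `b`s have appeared, reduced mod 3. Use one state per residue: s0 for 0, …, s2 for 2. Reading `b` moves to the next residue; anything else stays put. s1 is accepting.
3 states suffice.
        a   b  
>  s0   s0  s1 
 * s1   s1  s2 
   s2   s2  s0 
(> = start, * = accepting)

start=s0 accept=s1 s0-a->s0 s0-b->s1 s1-a->s1 s1-b->s2 s2-a->s2 s2-b->s0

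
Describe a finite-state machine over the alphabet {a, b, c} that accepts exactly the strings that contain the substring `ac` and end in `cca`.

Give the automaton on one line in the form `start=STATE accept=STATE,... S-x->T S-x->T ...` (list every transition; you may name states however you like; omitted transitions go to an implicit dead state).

start=q0 accept=q8 q0-a->q1 q0-b->q0 q0-c->q2 q1-a->q1 q1-b->q0 q1-c->q3 q2-a->q1 q2-b->q0 q2-c->q4 q3-a->q5 q3-b->q5 q3-c->q6 q4-a->q7 q4-b->q0 q4-c->q4 q5-a->q5 q5-b->q5 q5-c->q3 q6-a->q8 q6-b->q5 q6-c->q6 q7-a->q1 q7-b->q0 q7-c->q3 q8-a->q5 q8-b->q5 q8-c->q3

Handle the two conditions separately and then intersect. The first has 3 states tracking whether and how much of `ac` has been seen; the second has 4 states tracking how much of the suffix `cca` has currently been matched. A product state is a pair (one from each), accepting exactly when both do.
        a   b   c  
>  q0   q1  q0  q2 
   q1   q1  q0  q3 
   q2   q1  q0  q4 
   q3   q5  q5  q6 
   q4   q7  q0  q4 
   q5   q5  q5  q3 
   q6   q8  q5  q6 
   q7   q1  q0  q3 
 * q8   q5  q5  q3 
(> = start, * = accepting)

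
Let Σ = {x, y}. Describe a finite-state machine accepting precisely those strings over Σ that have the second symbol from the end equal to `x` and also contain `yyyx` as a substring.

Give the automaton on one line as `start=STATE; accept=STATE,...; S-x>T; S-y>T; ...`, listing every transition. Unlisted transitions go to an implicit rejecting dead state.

Build one automaton per condition and run them in lockstep. One (7 states) tracks the last 2 symbols read; the other (5 states) tracks whether and how much of `yyyx` has been seen. Each combined state is a pair, one component from each; accept when both components accept. Minimizing collapses redundant product states.
7 states suffice.
        x   y  
>  q0   q0  q1 
   q1   q0  q2 
   q2   q0  q3 
   q3   q4  q3 
   q4   q5  q6 
 * q5   q5  q6 
 * q6   q4  q3 
(> = start, * = accepting)

start=q0; accept=q5,q6; q0-x>q0; q0-y>q1; q1-x>q0; q1-y>q2; q2-x>q0; q2-y>q3; q3-x>q4; q3-y>q3; q4-x>q5; q4-y>q6; q5-x>q5; q5-y>q6; q6-x>q4; q6-y>q3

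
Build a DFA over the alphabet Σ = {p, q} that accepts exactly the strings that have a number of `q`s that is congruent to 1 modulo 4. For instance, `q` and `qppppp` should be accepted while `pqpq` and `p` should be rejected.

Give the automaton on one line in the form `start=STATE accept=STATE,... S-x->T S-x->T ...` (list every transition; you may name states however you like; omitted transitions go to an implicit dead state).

The only thing that matters is how many `q`s have appeared, reduced mod 4. Use one state per residue: S0 for 0, …, S3 for 3. Reading `q` moves to the next residue; anything else stays put. S1 is accepting.
A 4-state machine:
        p   q  
>  S0   S0  S1 
 * S1   S1  S2 
   S2   S2  S3 
   S3   S3  S0 
(> = start, * = accepting)

start=S0 accept=S1 S0-p->S0 S0-q->S1 S1-p->S1 S1-q->S2 S2-p->S2 S2-q->S3 S3-p->S3 S3-q->S0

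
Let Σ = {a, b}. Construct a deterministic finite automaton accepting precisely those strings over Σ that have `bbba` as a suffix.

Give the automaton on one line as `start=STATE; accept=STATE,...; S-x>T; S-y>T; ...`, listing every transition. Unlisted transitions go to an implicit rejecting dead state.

start=q0; accept=q4; q0-a>q0; q0-b>q1; q1-a>q0; q1-b>q2; q2-a>q0; q2-b>q3; q3-a>q4; q3-b>q3; q4-a>q0; q4-b>q1

Let each state record the length of the longest suffix of the input read so far that is also a prefix of `bbba`. q1 means the last symbol is `b`; q2 means the last 2 symbols are `bb`; q3 means the last 3 symbols are `bbb`; q4 means the last 4 symbols are `bbba`. Accept only at q4, where the string currently ends in `bbba`.
5 states suffice.
        a   b  
>  q0   q0  q1 
   q1   q0  q2 
   q2   q0  q3 
   q3   q4  q3 
 * q4   q0  q1 
(> = start, * = accepting)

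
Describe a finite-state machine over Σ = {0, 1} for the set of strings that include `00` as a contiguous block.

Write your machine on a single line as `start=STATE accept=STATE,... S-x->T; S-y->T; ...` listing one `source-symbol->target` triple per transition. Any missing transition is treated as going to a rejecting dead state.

Track how much of `00` has been matched so far: state S0 is no progress, S2 is the absorbing accept state reached once `00` has occurred. Intermediate states record partial matches; on a mismatch, fall back to the longest reusable overlap.
        0   1  
>  S0   S1  S0 
   S1   S2  S0 
 * S2   S2  S2 
(> = start, * = accepting)

start=S0; accept=S2; S0-0->S1; S0-1->S0; S1-0->S2; S1-1->S0; S2-0->S2; S2-1->S2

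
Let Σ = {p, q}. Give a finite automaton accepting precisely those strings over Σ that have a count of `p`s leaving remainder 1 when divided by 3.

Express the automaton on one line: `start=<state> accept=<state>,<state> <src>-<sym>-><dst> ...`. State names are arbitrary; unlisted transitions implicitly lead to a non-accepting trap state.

start=S0 accept=S1 S0-p->S1 S0-q->S0 S1-p->S2 S1-q->S1 S2-p->S0 S2-q->S2

The only thing that matters is how many `p`s have appeared, reduced mod 3. Use one state per residue: S0 for 0, …, S2 for 2. Reading `p` moves to the next residue; anything else stays put. S1 is accepting.
        p   q  
>  S0   S1  S0 
 * S1   S2  S1 
   S2   S0  S2 
(> = start, * = accepting)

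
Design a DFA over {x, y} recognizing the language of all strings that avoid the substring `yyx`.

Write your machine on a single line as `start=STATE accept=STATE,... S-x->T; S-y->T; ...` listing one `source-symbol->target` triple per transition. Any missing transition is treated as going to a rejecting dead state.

This is the complement of 'contains `yyx`'. Use the same substring-matching states — A through D holding how much of `yyx` has just been matched — but flip the accepting set: everything except the trap D accepts.
4 states suffice.
       x  y 
>* A   A  B 
 * B   A  C 
 * C   D  C 
   D   D  D 
(> = start, * = accepting)

start=A; accept=A,B,C; A-x->A; A-y->B; B-x->A; B-y->C; C-x->D; C-y->C; D-x->D; D-y->D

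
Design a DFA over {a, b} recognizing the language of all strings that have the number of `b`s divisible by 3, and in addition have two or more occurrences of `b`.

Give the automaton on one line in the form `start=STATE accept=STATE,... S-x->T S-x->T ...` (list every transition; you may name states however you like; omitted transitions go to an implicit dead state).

start=S0 accept=S3 S0-a->S0 S0-b->S1 S1-a->S1 S1-b->S2 S2-a->S2 S2-b->S3 S3-a->S3 S3-b->S1

Run two small machines in parallel and take their product. One (3 states) tracks the count of `b`s modulo 3; the other (4 states) tracks the count of `b`s, saturating at 3. Each combined state is a pair, one component from each; accept when both components accept. After merging equivalent states the machine shrinks.
4 states suffice.
        a   b  
>  S0   S0  S1 
   S1   S1  S2 
   S2   S2  S3 
 * S3   S3  S1 
(> = start, * = accepting)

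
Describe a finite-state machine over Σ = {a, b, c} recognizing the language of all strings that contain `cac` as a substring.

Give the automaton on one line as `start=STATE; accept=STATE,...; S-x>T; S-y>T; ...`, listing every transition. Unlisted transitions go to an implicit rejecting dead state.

Track how much of `cac` has been matched so far: state q0 is no progress, q3 is the absorbing accept state reached once `cac` has occurred. Intermediate states record partial matches; on a mismatch, fall back to the longest reusable overlap.
        a   b   c  
>  q0   q0  q0  q1 
   q1   q2  q0  q1 
   q2   q0  q0  q3 
 * q3   q3  q3  q3 
(> = start, * = accepting)

start=q0; accept=q3; q0-a>q0; q0-b>q0; q0-c>q1; q1-a>q2; q1-b>q0; q1-c>q1; q2-a>q0; q2-b>q0; q2-c>q3; q3-a>q3; q3-b>q3; q3-c>q3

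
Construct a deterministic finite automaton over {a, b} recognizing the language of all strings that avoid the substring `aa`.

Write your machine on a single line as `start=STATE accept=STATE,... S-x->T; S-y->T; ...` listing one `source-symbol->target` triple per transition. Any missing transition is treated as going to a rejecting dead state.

Track partial matches of the forbidden pattern `aa`. State q2 is a dead state reached once `aa` has occurred; every other state accepts. q0 means no part of `aa` is currently matched.
        a   b  
>* q0   q1  q0 
 * q1   q2  q0 
   q2   q2  q2 
(> = start, * = accepting)

start=q0; accept=q0,q1; q0-a->q1; q0-b->q0; q1-a->q2; q1-b->q0; q2-a->q2; q2-b->q2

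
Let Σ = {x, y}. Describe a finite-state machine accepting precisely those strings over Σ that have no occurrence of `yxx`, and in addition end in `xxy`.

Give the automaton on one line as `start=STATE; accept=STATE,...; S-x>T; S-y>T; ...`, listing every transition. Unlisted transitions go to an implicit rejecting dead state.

Build one automaton per condition and run them in lockstep. The first has 4 states tracking partial matches of the forbidden pattern `yxx`; the second has 4 states tracking how much of the suffix `xxy` has currently been matched. A product state is a pair (one from each), accepting exactly when both do.
A 10-state machine:
        x   y  
>  q0   q1  q2 
   q1   q3  q2 
   q2   q4  q2 
   q3   q3  q5 
   q4   q6  q2 
 * q5   q4  q2 
   q6   q6  q7 
   q7   q8  q9 
   q8   q6  q9 
   q9   q8  q9 
(> = start, * = accepting)

start=q0; accept=q5; q0-x>q1; q0-y>q2; q1-x>q3; q1-y>q2; q2-x>q4; q2-y>q2; q3-x>q3; q3-y>q5; q4-x>q6; q4-y>q2; q5-x>q4; q5-y>q2; q6-x>q6; q6-y>q7; q7-x>q8; q7-y>q9; q8-x>q6; q8-y>q9; q9-x>q8; q9-y>q9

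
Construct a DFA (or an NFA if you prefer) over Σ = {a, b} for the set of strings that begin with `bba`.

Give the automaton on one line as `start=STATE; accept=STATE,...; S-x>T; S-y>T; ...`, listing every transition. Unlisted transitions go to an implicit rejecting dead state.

start=s0; accept=s3; s0-a>s4; s0-b>s1; s1-a>s4; s1-b>s2; s2-a>s3; s2-b>s4; s3-a>s3; s3-b>s3; s4-a>s4; s4-b>s4

Check the first 3 symbols one by one: s0 through s2 record how many have matched `bba` so far; any wrong symbol goes to the dead state s4. After all 3 match we enter the accepting sink s3.
        a   b  
>  s0   s4  s1 
   s1   s4  s2 
   s2   s3  s4 
 * s3   s3  s3 
   s4   s4  s4 
(> = start, * = accepting)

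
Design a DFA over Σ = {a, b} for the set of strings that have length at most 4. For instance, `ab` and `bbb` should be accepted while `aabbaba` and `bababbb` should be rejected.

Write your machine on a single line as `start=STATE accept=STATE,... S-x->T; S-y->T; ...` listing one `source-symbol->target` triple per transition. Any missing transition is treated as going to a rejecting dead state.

start=q0; accept=q0,q1,q2,q3,q4; q0-a->q1; q0-b->q1; q1-a->q2; q1-b->q2; q2-a->q3; q2-b->q3; q3-a->q4; q3-b->q4; q4-a->q5; q4-b->q5; q5-a->q5; q5-b->q5

We only need to distinguish lengths 0, 1, …, 4, and '>4'. Chain q0 → q1 → q2 → q3 → q4 → q5 on every symbol, with q5 looping. Accepting states: {q0, q1, q2, q3, q4}.
        a   b  
>* q0   q1  q1 
 * q1   q2  q2 
 * q2   q3  q3 
 * q3   q4  q4 
 * q4   q5  q5 
   q5   q5  q5 
(> = start, * = accepting)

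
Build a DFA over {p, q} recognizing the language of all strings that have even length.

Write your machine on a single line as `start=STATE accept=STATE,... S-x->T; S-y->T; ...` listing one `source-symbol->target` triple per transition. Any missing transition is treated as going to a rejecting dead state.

start=s0; accept=s0; s0-p->s1; s0-q->s1; s1-p->s0; s1-q->s0

Count input length modulo 2: every symbol advances one step around the cycle s0 → s1 → s0. Accept at s0.
With 2 states:
        p   q  
>* s0   s1  s1 
   s1   s0  s0 
(> = start, * = accepting)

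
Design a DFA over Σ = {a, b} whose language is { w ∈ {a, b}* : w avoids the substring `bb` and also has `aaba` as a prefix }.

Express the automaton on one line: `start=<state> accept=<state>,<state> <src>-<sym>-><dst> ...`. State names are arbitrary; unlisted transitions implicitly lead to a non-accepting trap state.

Build one automaton per condition and run them in lockstep. One (3 states) tracks partial matches of the forbidden pattern `bb`; the other (6 states) tracks whether the input so far still matches the prefix `aaba`. Each combined state is a pair, one component from each; accept when both components accept. Equivalent product states are then merged.
With 7 states:
        a   b  
>  q0   q1  q2 
   q1   q3  q2 
   q2   q2  q2 
   q3   q2  q4 
   q4   q5  q2 
 * q5   q5  q6 
 * q6   q5  q2 
(> = start, * = accepting)

start=q0 accept=q5,q6 q0-a->q1 q0-b->q2 q1-a->q3 q1-b->q2 q2-a->q2 q2-b->q2 q3-a->q2 q3-b->q4 q4-a->q5 q4-b->q2 q5-a->q5 q5-b->q6 q6-a->q5 q6-b->q2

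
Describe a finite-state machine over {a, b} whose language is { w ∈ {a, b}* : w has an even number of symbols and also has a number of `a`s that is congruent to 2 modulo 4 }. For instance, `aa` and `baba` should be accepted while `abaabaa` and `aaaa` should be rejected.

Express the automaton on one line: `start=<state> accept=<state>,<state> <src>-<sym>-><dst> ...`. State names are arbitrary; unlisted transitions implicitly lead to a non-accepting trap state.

Handle the two conditions separately and then intersect. One (2 states) tracks the input length modulo 2; the other (4 states) tracks the count of `a`s modulo 4. Each combined state is a pair, one component from each; accept when both components accept.
An 8-state machine:
        a   b  
>  s0   s1  s2 
   s1   s3  s4 
   s2   s4  s0 
 * s3   s5  s6 
   s4   s6  s1 
   s5   s0  s7 
   s6   s7  s3 
   s7   s2  s5 
(> = start, * = accepting)

start=s0 accept=s3 s0-a->s1 s0-b->s2 s1-a->s3 s1-b->s4 s2-a->s4 s2-b->s0 s3-a->s5 s3-b->s6 s4-a->s6 s4-b->s1 s5-a->s0 s5-b->s7 s6-a->s7 s6-b->s3 s7-a->s2 s7-b->s5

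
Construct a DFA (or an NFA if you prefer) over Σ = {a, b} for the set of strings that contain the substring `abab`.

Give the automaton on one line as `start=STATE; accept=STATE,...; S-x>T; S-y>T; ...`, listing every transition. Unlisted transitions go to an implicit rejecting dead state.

start=q0; accept=q4; q0-a>q1; q0-b>q0; q1-a>q1; q1-b>q2; q2-a>q3; q2-b>q0; q3-a>q1; q3-b>q4; q4-a>q4; q4-b>q4

Track how much of `abab` has been matched so far: state q0 is no progress, q4 is the absorbing accept state reached once `abab` has occurred. Intermediate states record partial matches; on a mismatch, fall back to the longest reusable overlap.
        a   b  
>  q0   q1  q0 
   q1   q1  q2 
   q2   q3  q0 
   q3   q1  q4 
 * q4   q4  q4 
(> = start, * = accepting)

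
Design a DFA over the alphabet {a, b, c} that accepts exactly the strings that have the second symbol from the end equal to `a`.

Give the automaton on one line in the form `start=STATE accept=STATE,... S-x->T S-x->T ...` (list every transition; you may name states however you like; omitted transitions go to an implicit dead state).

A DFA must remember the last 2 symbols (since which symbol is second-to-last isn't known until the input ends). Use one state per possible window of the last ≤2 symbols; accept from those whose window starts with `a`.
          a    b    c  
>  q0     q1   q2   q3 
   q1     q4   q5   q6 
   q2     q7   q8   q9 
   q3    q10  q11  q12 
 * q4     q4   q5   q6 
 * q5     q7   q8   q9 
 * q6    q10  q11  q12 
   q7     q4   q5   q6 
   q8     q7   q8   q9 
   q9    q10  q11  q12 
   q10    q4   q5   q6 
   q11    q7   q8   q9 
   q12   q10  q11  q12 
(> = start, * = accepting)

start=q0 accept=q4,q5,q6 q0-a->q1 q0-b->q2 q0-c->q3 q1-a->q4 q1-b->q5 q1-c->q6 q2-a->q7 q2-b->q8 q2-c->q9 q3-a->q10 q3-b->q11 q3-c->q12 q4-a->q4 q4-b->q5 q4-c->q6 q5-a->q7 q5-b->q8 q5-c->q9 q6-a->q10 q6-b->q11 q6-c->q12 q7-a->q4 q7-b->q5 q7-c->q6 q8-a->q7 q8-b->q8 q8-c->q9 q9-a->q10 q9-b->q11 q9-c->q12 q10-a->q4 q10-b->q5 q10-c->q6 q11-a->q7 q11-b->q8 q11-c->q9 q12-a->q10 q12-b->q11 q12-c->q12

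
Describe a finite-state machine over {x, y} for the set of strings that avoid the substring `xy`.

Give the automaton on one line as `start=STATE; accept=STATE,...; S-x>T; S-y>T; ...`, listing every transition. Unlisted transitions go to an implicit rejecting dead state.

Track partial matches of the forbidden pattern `xy`. State s2 is a dead state reached once `xy` has occurred; every other state accepts. s0 means no part of `xy` is currently matched.
A 3-state machine:
        x   y  
>* s0   s1  s0 
 * s1   s1  s2 
   s2   s2  s2 
(> = start, * = accepting)

start=s0; accept=s0,s1; s0-x>s1; s0-y>s0; s1-x>s1; s1-y>s2; s2-x>s2; s2-y>s2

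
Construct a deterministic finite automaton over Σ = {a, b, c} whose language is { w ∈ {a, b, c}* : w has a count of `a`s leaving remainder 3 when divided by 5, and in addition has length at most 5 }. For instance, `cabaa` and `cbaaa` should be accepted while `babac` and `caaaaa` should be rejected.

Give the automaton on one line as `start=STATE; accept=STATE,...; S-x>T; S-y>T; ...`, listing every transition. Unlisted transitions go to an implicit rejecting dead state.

Handle the two conditions separately and then intersect. One (5 states) tracks the count of `a`s modulo 5; the other (7 states) tracks the input length, saturating at 6. Each combined state is a pair, one component from each; accept when both components accept. After merging equivalent states the machine shrinks.
13 states suffice.
          a    b    c  
>  s0     s1   s2   s2 
   s1     s3   s4   s4 
   s2     s4   s5   s5 
   s3     s6   s7   s7 
   s4     s7   s8   s8 
   s5     s8   s9   s9 
 * s6     s9  s10  s10 
   s7    s10  s11  s11 
   s8    s11   s9   s9 
   s9     s9   s9   s9 
 * s10    s9  s12  s12 
   s11   s12   s9   s9 
 * s12    s9   s9   s9 
(> = start, * = accepting)

start=s0; accept=s6,s10,s12; s0-a>s1; s0-b>s2; s0-c>s2; s1-a>s3; s1-b>s4; s1-c>s4; s2-a>s4; s2-b>s5; s2-c>s5; s3-a>s6; s3-b>s7; s3-c>s7; s4-a>s7; s4-b>s8; s4-c>s8; s5-a>s8; s5-b>s9; s5-c>s9; s6-a>s9; s6-b>s10; s6-c>s10; s7-a>s10; s7-b>s11; s7-c>s11; s8-a>s11; s8-b>s9; s8-c>s9; s9-a>s9; s9-b>s9; s9-c>s9; s10-a>s9; s10-b>s12; s10-c>s12; s11-a>s12; s11-b>s9; s11-c>s9; s12-a>s9; s12-b>s9; s12-c>s9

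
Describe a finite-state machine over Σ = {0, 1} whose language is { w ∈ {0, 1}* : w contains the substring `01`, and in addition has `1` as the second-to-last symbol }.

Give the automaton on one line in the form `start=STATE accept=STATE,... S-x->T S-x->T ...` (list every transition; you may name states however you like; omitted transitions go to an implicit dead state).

Run two small machines in parallel and take their product. The first has 3 states tracking whether and how much of `01` has been seen; the second has 7 states tracking the last 2 symbols read. A product state is a pair (one from each), accepting exactly when both do. Equivalent product states are then merged.
A 5-state machine:
        0   1  
>  S0   S1  S0 
   S1   S1  S2 
   S2   S3  S4 
 * S3   S1  S2 
 * S4   S3  S4 
(> = start, * = accepting)

start=S0 accept=S3,S4 S0-0->S1 S0-1->S0 S1-0->S1 S1-1->S2 S2-0->S3 S2-1->S4 S3-0->S1 S3-1->S2 S4-0->S3 S4-1->S4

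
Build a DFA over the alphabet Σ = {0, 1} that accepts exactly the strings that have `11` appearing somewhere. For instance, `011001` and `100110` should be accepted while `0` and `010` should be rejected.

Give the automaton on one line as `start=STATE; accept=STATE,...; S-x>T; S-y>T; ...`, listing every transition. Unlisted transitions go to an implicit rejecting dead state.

Track how much of `11` has been matched so far: state q0 is no progress, q2 is the absorbing accept state reached once `11` has occurred. Intermediate states record partial matches; on a mismatch, fall back to the longest reusable overlap.
A 3-state machine:
        0   1  
>  q0   q0  q1 
   q1   q0  q2 
 * q2   q2  q2 
(> = start, * = accepting)

start=q0; accept=q2; q0-0>q0; q0-1>q1; q1-0>q0; q1-1>q2; q2-0>q2; q2-1>q2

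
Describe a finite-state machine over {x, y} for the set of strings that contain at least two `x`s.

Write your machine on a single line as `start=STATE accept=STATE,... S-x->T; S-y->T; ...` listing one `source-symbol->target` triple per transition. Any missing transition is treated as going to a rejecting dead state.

Count `x`s, saturating at 3: states A through C mean 0 through 2 `x`s seen; D means more than 2. Each `x` increments (capped at D); other symbols loop. Accept from {C, D}.
       x  y 
>  A   B  A 
   B   C  B 
 * C   D  C 
 * D   D  D 
(> = start, * = accepting)

start=A; accept=C,D; A-x->B; A-y->A; B-x->C; B-y->B; C-x->D; C-y->C; D-x->D; D-y->D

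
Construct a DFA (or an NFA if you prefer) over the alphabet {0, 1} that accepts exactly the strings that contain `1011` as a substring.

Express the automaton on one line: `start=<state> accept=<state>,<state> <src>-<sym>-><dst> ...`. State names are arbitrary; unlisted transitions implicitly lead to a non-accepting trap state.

start=A accept=E A-0->A A-1->B B-0->C B-1->B C-0->A C-1->D D-0->C D-1->E E-0->E E-1->E

Track how much of `1011` has been matched so far: state A is no progress, E is the absorbing accept state reached once `1011` has occurred. Intermediate states record partial matches; on a mismatch, fall back to the longest reusable overlap.
With 5 states:
       0  1 
>  A   A  B 
   B   C  B 
   C   A  D 
   D   C  E 
 * E   E  E 
(> = start, * = accepting)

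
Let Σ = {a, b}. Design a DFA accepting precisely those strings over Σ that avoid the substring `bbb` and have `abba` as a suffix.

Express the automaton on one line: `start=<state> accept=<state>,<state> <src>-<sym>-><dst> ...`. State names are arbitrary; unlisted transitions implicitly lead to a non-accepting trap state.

Run two small machines in parallel and take their product. One (4 states) tracks partial matches of the forbidden pattern `bbb`; the other (5 states) tracks how much of the suffix `abba` has currently been matched. Each combined state is a pair, one component from each; accept when both components accept. Equivalent product states are then merged.
With 8 states:
        a   b  
>  S0   S1  S2 
   S1   S1  S3 
   S2   S1  S4 
   S3   S1  S5 
   S4   S1  S6 
   S5   S7  S6 
   S6   S6  S6 
 * S7   S1  S3 
(> = start, * = accepting)

start=S0 accept=S7 S0-a->S1 S0-b->S2 S1-a->S1 S1-b->S3 S2-a->S1 S2-b->S4 S3-a->S1 S3-b->S5 S4-a->S1 S4-b->S6 S5-a->S7 S5-b->S6 S6-a->S6 S6-b->S6 S7-a->S1 S7-b->S3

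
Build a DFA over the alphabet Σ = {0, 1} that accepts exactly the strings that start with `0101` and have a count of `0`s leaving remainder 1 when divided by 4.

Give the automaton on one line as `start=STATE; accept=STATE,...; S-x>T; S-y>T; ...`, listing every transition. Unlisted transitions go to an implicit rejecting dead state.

Build one automaton per condition and run them in lockstep. The first has 6 states tracking whether the input so far still matches the prefix `0101`; the second has 4 states tracking the count of `0`s modulo 4. A product state is a pair (one from each), accepting exactly when both do.
A 12-state machine:
       0  1 
>  A   B  C 
   B   D  E 
   C   F  C 
   D   G  D 
   E   H  F 
   F   D  F 
   G   C  G 
   H   G  I 
   I   J  I 
   J   K  J 
   K   L  K 
 * L   I  L 
(> = start, * = accepting)

start=A; accept=L; A-0>B; A-1>C; B-0>D; B-1>E; C-0>F; C-1>C; D-0>G; D-1>D; E-0>H; E-1>F; F-0>D; F-1>F; G-0>C; G-1>G; H-0>G; H-1>I; I-0>J; I-1>I; J-0>K; J-1>J; K-0>L; K-1>K; L-0>I; L-1>L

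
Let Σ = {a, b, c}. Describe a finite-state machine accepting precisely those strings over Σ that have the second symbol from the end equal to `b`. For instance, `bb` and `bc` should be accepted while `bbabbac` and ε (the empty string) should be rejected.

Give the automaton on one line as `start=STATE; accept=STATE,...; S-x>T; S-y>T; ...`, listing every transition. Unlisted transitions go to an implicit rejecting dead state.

start=q0; accept=q7,q8,q9; q0-a>q1; q0-b>q2; q0-c>q3; q1-a>q4; q1-b>q5; q1-c>q6; q2-a>q7; q2-b>q8; q2-c>q9; q3-a>q10; q3-b>q11; q3-c>q12; q4-a>q4; q4-b>q5; q4-c>q6; q5-a>q7; q5-b>q8; q5-c>q9; q6-a>q10; q6-b>q11; q6-c>q12; q7-a>q4; q7-b>q5; q7-c>q6; q8-a>q7; q8-b>q8; q8-c>q9; q9-a>q10; q9-b>q11; q9-c>q12; q10-a>q4; q10-b>q5; q10-c>q6; q11-a>q7; q11-b>q8; q11-c>q9; q12-a>q10; q12-b>q11; q12-c>q12

Because acceptance depends on a position counted from the end, the machine has to buffer the most recent 2 symbols. Make each state the string of the last up-to-2 symbols read; on input `x` shift the window left and append `x`. Accept when the buffered window has length 2 and begins with `b`.
A 13-state machine:
          a    b    c  
>  q0     q1   q2   q3 
   q1     q4   q5   q6 
   q2     q7   q8   q9 
   q3    q10  q11  q12 
   q4     q4   q5   q6 
   q5     q7   q8   q9 
   q6    q10  q11  q12 
 * q7     q4   q5   q6 
 * q8     q7   q8   q9 
 * q9    q10  q11  q12 
   q10    q4   q5   q6 
   q11    q7   q8   q9 
   q12   q10  q11  q12 
(> = start, * = accepting)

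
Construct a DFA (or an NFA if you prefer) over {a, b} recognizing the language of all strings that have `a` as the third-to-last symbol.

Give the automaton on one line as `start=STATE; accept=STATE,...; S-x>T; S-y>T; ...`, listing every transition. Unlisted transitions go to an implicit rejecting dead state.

start=q0; accept=q7,q8,q9,q10; q0-a>q1; q0-b>q2; q1-a>q3; q1-b>q4; q2-a>q5; q2-b>q6; q3-a>q7; q3-b>q8; q4-a>q9; q4-b>q10; q5-a>q11; q5-b>q12; q6-a>q13; q6-b>q14; q7-a>q7; q7-b>q8; q8-a>q9; q8-b>q10; q9-a>q11; q9-b>q12; q10-a>q13; q10-b>q14; q11-a>q7; q11-b>q8; q12-a>q9; q12-b>q10; q13-a>q11; q13-b>q12; q14-a>q13; q14-b>q14

Because acceptance depends on a position counted from the end, the machine has to buffer the most recent 3 symbols. Make each state the string of the last up-to-3 symbols read; on input `x` shift the window left and append `x`. Accept when the buffered window has length 3 and begins with `a`.
15 states suffice.
          a    b  
>  q0     q1   q2 
   q1     q3   q4 
   q2     q5   q6 
   q3     q7   q8 
   q4     q9  q10 
   q5    q11  q12 
   q6    q13  q14 
 * q7     q7   q8 
 * q8     q9  q10 
 * q9    q11  q12 
 * q10   q13  q14 
   q11    q7   q8 
   q12    q9  q10 
   q13   q11  q12 
   q14   q13  q14 
(> = start, * = accepting)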